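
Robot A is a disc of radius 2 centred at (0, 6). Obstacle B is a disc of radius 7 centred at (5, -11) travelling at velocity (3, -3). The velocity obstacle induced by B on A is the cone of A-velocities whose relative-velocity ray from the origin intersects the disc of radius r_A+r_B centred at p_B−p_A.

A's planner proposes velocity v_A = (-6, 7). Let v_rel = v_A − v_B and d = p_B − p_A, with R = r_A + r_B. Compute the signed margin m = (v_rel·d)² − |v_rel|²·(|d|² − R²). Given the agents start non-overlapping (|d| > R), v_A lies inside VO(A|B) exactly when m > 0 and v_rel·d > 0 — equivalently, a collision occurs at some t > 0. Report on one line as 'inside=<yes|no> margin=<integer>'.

d = (5, -17),  |d|² = 314;  R = 2+7 = 9,  c = 314−9² = 233
v_rel = (-9, 10),  |v_rel|² = 181;  v_rel·d = (-9)·(5) + (10)·(-17) = -215
181·t² + 430·t + 233 = 0  ⇒  m = (-215)² − 181·233 = 4052
m = 4052 > 0,  v_rel·d = -215 < 0  ⇒  outside

inside=no margin=4052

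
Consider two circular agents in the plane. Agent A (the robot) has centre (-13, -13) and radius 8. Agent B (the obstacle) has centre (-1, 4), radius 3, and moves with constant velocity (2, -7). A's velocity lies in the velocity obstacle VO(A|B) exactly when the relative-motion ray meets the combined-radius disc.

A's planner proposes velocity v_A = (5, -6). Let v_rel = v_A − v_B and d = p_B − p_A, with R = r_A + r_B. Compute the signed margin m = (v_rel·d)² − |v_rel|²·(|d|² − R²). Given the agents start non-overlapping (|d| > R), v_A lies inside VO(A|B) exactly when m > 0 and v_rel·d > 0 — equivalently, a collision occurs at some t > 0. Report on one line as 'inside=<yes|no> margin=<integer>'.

d = (12, 17),  |d|² = 433;  R = 8+3 = 11,  c = 433−11² = 312
v_rel = (3, 1),  |v_rel|² = 10;  v_rel·d = (3)·(12) + (1)·(17) = 53
10·t² − 106·t + 312 = 0  ⇒  m = 53² − 10·312 = -311
m = -311 < 0,  v_rel·d = 53 > 0  ⇒  outside

inside=no margin=-311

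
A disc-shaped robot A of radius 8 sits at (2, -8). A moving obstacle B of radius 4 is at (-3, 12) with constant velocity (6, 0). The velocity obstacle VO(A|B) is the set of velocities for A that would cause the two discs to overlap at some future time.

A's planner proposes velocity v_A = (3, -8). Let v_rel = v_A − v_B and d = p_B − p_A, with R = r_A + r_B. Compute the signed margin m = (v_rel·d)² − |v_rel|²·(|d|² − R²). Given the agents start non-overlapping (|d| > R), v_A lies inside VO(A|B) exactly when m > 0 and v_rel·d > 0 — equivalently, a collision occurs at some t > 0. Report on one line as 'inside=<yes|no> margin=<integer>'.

d = (-5, 20),  |d|² = 425;  R = 8+4 = 12,  c = 425−12² = 281
v_rel = (-3, -8),  |v_rel|² = 73;  v_rel·d = (-3)·(-5) + (-8)·(20) = -145
73·t² + 290·t + 281 = 0  ⇒  m = (-145)² − 73·281 = 512
m = 512 > 0,  v_rel·d = -145 < 0  ⇒  outside

inside=no margin=512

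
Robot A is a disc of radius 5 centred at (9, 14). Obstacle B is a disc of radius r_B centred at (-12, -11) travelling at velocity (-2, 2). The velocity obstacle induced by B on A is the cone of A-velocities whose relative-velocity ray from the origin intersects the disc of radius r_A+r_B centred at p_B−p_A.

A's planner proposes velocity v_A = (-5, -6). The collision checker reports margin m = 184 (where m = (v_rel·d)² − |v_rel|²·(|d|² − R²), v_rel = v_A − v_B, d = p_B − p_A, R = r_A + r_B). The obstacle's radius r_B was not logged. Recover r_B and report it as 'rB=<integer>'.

m = 184
d = (-21, -25);  v_rel = (-3, -8),  |v_rel|² = 73
v_rel×d = (-3)·(-25) − (-8)·(-21) = -93
since m = R²·73 − (-93)²:  R² = (8649 + 184) / 73 = 121
R = √121 = 11  ⇒  r_B = 11 − 5 = 6

rB=6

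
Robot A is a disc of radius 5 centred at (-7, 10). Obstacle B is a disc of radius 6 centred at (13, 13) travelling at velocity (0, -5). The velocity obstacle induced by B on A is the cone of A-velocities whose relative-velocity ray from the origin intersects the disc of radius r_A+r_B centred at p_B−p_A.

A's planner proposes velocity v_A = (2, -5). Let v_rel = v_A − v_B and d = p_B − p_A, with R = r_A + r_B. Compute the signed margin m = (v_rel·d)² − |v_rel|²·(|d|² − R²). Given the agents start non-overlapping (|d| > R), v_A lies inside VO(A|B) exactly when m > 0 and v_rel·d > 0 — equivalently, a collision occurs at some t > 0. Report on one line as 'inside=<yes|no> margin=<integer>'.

d = (20, 3),  |d|² = 409;  R = 5+6 = 11,  c = 409−11² = 288
v_rel = (2, 0),  |v_rel|² = 4;  v_rel·d = (2)·(20) + (0)·(3) = 40
4·t² − 80·t + 288 = 0  ⇒  m = 40² − 4·288 = 448
m = 448 > 0,  v_rel·d = 40 > 0  ⇒  inside

inside=yes margin=448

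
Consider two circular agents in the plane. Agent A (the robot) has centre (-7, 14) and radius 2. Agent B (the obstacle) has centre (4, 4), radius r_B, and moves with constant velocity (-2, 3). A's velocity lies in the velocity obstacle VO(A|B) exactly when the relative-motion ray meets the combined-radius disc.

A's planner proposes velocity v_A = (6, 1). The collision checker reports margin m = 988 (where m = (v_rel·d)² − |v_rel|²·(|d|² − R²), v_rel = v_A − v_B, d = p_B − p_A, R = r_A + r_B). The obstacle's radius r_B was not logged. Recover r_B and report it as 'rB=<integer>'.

m = 988
d = (11, -10);  v_rel = (8, -2),  |v_rel|² = 68
v_rel×d = (8)·(-10) − (-2)·(11) = -58
since m = R²·68 − (-58)²:  R² = (3364 + 988) / 68 = 64
R = √64 = 8  ⇒  r_B = 8 − 2 = 6

rB=6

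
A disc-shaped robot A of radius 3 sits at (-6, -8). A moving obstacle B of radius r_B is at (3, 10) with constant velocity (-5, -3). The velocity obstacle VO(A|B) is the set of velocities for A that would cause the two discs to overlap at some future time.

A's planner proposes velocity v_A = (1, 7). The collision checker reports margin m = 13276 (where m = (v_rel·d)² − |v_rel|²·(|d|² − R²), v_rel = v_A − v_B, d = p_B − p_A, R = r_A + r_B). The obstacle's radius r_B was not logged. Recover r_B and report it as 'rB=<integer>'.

m = 13276
d = (9, 18);  v_rel = (6, 10),  |v_rel|² = 136
v_rel×d = (6)·(18) − (10)·(9) = 18
since m = R²·136 − 18²:  R² = (324 + 13276) / 136 = 100
R = √100 = 10  ⇒  r_B = 10 − 3 = 7

rB=7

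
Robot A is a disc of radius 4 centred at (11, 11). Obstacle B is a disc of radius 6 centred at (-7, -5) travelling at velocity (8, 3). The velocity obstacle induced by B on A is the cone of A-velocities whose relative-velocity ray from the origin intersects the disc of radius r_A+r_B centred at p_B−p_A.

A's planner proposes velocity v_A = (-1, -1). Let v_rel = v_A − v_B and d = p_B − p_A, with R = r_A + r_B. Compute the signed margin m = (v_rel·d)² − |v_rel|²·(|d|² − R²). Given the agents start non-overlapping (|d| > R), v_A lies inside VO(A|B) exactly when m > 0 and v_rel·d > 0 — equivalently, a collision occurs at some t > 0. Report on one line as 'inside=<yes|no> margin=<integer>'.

d = (-18, -16),  |d|² = 580;  R = 4+6 = 10,  c = 580−10² = 480
v_rel = (-9, -4),  |v_rel|² = 97;  v_rel·d = (-9)·(-18) + (-4)·(-16) = 226
97·t² − 452·t + 480 = 0  ⇒  m = 226² − 97·480 = 4516
m = 4516 > 0,  v_rel·d = 226 > 0  ⇒  inside

inside=yes margin=4516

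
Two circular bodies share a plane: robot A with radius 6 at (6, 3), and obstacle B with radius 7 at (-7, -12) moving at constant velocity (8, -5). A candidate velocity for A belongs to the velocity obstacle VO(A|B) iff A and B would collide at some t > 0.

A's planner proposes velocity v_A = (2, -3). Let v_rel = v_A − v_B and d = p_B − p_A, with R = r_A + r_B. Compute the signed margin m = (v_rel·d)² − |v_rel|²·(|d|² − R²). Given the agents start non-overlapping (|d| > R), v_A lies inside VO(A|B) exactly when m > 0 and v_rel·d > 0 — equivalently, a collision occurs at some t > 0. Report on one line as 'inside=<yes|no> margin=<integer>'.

d = (-13, -15),  |d|² = 394;  R = 6+7 = 13,  c = 394−13² = 225
v_rel = (-6, 2),  |v_rel|² = 40;  v_rel·d = (-6)·(-13) + (2)·(-15) = 48
40·t² − 96·t + 225 = 0  ⇒  m = 48² − 40·225 = -6696
m = -6696 < 0,  v_rel·d = 48 > 0  ⇒  outside

inside=no margin=-6696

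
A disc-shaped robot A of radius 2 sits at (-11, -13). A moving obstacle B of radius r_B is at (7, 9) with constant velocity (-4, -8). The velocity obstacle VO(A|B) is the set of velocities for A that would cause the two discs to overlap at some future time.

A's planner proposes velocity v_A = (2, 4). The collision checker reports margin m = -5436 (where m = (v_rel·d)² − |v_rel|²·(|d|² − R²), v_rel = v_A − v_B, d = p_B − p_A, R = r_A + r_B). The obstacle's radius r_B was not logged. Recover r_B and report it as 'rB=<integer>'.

m = -5436
d = (18, 22);  v_rel = (6, 12),  |v_rel|² = 180
v_rel×d = (6)·(22) − (12)·(18) = -84
since m = R²·180 − (-84)²:  R² = (7056 + -5436) / 180 = 9
R = √9 = 3  ⇒  r_B = 3 − 2 = 1

rB=1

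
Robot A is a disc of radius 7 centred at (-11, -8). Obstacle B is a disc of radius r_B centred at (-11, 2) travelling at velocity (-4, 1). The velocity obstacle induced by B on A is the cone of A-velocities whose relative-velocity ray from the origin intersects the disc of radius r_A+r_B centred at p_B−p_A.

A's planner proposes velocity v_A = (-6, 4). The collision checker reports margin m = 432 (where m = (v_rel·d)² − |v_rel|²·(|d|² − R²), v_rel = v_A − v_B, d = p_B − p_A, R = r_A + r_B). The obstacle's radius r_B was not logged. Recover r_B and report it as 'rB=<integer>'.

m = 432
d = (0, 10);  v_rel = (-2, 3),  |v_rel|² = 13
v_rel×d = (-2)·(10) − (3)·(0) = -20
since m = R²·13 − (-20)²:  R² = (400 + 432) / 13 = 64
R = √64 = 8  ⇒  r_B = 8 − 7 = 1

rB=1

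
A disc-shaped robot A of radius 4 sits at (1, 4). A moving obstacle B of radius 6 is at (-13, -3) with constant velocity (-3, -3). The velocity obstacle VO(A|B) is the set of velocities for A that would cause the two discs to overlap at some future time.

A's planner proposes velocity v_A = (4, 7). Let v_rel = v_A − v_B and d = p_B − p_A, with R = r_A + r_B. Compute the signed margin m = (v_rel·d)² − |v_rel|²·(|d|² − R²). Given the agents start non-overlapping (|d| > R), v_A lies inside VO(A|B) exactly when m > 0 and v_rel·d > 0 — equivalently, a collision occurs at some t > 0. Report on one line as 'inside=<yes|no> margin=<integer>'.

d = (-14, -7),  |d|² = 245;  R = 4+6 = 10,  c = 245−10² = 145
v_rel = (7, 10),  |v_rel|² = 149;  v_rel·d = (7)·(-14) + (10)·(-7) = -168
149·t² + 336·t + 145 = 0  ⇒  m = (-168)² − 149·145 = 6619
m = 6619 > 0,  v_rel·d = -168 < 0  ⇒  outside

inside=no margin=6619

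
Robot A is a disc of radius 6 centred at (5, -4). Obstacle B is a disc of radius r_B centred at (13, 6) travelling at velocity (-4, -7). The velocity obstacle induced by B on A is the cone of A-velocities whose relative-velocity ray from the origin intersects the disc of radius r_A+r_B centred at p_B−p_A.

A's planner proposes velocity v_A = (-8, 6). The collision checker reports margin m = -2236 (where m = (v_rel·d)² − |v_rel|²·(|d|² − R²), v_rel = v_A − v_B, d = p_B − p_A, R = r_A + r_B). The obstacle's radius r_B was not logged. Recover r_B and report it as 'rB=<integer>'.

m = -2236
d = (8, 10);  v_rel = (-4, 13),  |v_rel|² = 185
v_rel×d = (-4)·(10) − (13)·(8) = -144
since m = R²·185 − (-144)²:  R² = (20736 + -2236) / 185 = 100
R = √100 = 10  ⇒  r_B = 10 − 6 = 4

rB=4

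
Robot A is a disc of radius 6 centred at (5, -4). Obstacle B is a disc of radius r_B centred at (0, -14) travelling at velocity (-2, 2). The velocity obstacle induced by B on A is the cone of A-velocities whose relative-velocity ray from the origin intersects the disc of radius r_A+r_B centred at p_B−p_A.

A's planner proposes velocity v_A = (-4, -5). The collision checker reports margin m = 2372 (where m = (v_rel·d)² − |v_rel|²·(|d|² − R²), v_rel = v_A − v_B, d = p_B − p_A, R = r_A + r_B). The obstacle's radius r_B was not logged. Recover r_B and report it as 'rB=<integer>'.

m = 2372
d = (-5, -10);  v_rel = (-2, -7),  |v_rel|² = 53
v_rel×d = (-2)·(-10) − (-7)·(-5) = -15
since m = R²·53 − (-15)²:  R² = (225 + 2372) / 53 = 49
R = √49 = 7  ⇒  r_B = 7 − 6 = 1

rB=1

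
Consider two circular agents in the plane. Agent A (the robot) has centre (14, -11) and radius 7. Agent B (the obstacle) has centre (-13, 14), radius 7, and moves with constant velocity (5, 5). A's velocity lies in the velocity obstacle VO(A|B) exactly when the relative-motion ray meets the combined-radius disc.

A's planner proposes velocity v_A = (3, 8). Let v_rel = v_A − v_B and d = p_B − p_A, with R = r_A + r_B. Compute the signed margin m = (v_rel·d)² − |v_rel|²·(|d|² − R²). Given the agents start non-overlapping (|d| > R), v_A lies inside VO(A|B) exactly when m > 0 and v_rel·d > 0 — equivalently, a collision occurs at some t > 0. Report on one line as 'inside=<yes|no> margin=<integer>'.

d = (-27, 25),  |d|² = 1354;  R = 7+7 = 14,  c = 1354−14² = 1158
v_rel = (-2, 3),  |v_rel|² = 13;  v_rel·d = (-2)·(-27) + (3)·(25) = 129
13·t² − 258·t + 1158 = 0  ⇒  m = 129² − 13·1158 = 1587
m = 1587 > 0,  v_rel·d = 129 > 0  ⇒  inside

inside=yes margin=1587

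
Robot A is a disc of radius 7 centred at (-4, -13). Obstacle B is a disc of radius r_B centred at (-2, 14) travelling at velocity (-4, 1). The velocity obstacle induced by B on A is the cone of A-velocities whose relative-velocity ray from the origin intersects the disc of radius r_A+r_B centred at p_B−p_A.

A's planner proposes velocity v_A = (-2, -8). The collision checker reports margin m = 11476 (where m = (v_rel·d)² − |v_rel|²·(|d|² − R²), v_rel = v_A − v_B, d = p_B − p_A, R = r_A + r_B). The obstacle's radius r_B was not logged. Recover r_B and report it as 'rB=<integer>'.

m = 11476
d = (2, 27);  v_rel = (2, -9),  |v_rel|² = 85
v_rel×d = (2)·(27) − (-9)·(2) = 72
since m = R²·85 − 72²:  R² = (5184 + 11476) / 85 = 196
R = √196 = 14  ⇒  r_B = 14 − 7 = 7

rB=7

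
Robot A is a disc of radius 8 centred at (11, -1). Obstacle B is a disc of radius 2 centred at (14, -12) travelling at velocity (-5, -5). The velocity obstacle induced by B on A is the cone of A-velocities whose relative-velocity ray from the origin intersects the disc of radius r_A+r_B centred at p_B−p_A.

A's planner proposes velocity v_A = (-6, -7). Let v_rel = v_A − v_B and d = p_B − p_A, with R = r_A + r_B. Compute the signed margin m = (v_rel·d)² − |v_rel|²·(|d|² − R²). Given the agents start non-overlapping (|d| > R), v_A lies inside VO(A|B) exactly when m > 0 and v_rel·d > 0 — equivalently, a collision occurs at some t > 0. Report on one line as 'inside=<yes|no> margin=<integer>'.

d = (3, -11),  |d|² = 130;  R = 8+2 = 10,  c = 130−10² = 30
v_rel = (-1, -2),  |v_rel|² = 5;  v_rel·d = (-1)·(3) + (-2)·(-11) = 19
5·t² − 38·t + 30 = 0  ⇒  m = 19² − 5·30 = 211
m = 211 > 0,  v_rel·d = 19 > 0  ⇒  inside

inside=yes margin=211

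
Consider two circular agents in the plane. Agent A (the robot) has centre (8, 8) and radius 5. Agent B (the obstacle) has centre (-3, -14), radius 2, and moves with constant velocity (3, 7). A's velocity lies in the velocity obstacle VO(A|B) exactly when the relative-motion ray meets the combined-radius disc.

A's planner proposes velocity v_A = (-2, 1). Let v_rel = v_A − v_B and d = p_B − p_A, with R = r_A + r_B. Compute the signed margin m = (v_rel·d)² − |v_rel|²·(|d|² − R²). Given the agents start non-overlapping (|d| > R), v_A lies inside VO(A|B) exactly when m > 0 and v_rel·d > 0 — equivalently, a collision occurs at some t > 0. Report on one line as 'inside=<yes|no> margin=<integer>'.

d = (-11, -22),  |d|² = 605;  R = 5+2 = 7,  c = 605−7² = 556
v_rel = (-5, -6),  |v_rel|² = 61;  v_rel·d = (-5)·(-11) + (-6)·(-22) = 187
61·t² − 374·t + 556 = 0  ⇒  m = 187² − 61·556 = 1053
m = 1053 > 0,  v_rel·d = 187 > 0  ⇒  inside

inside=yes margin=1053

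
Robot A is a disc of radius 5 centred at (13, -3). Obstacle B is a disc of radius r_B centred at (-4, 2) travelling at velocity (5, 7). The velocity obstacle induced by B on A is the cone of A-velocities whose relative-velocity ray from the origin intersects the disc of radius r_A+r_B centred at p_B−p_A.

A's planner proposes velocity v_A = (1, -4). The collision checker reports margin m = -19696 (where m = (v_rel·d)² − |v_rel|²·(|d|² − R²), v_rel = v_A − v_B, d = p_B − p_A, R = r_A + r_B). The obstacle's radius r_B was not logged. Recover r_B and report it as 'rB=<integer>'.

m = -19696
d = (-17, 5);  v_rel = (-4, -11),  |v_rel|² = 137
v_rel×d = (-4)·(5) − (-11)·(-17) = -207
since m = R²·137 − (-207)²:  R² = (42849 + -19696) / 137 = 169
R = √169 = 13  ⇒  r_B = 13 − 5 = 8

rB=8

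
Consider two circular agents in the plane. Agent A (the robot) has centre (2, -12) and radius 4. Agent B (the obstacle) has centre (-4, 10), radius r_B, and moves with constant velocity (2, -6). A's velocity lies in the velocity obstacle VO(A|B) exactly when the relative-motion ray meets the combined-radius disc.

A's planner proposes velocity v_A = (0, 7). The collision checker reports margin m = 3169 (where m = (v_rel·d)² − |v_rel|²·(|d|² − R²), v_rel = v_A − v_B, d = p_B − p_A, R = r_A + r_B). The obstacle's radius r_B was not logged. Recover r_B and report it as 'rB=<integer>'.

m = 3169
d = (-6, 22);  v_rel = (-2, 13),  |v_rel|² = 173
v_rel×d = (-2)·(22) − (13)·(-6) = 34
since m = R²·173 − 34²:  R² = (1156 + 3169) / 173 = 25
R = √25 = 5  ⇒  r_B = 5 − 4 = 1

rB=1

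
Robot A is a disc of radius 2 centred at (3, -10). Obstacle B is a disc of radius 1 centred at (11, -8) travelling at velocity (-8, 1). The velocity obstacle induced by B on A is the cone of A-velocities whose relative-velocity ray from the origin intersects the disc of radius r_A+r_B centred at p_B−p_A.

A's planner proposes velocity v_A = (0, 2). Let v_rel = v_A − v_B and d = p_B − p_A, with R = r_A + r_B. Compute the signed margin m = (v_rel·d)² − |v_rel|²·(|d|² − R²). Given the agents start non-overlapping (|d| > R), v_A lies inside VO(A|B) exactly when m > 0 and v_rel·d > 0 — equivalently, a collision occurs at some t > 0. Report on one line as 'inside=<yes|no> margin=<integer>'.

d = (8, 2),  |d|² = 68;  R = 2+1 = 3,  c = 68−3² = 59
v_rel = (8, 1),  |v_rel|² = 65;  v_rel·d = (8)·(8) + (1)·(2) = 66
65·t² − 132·t + 59 = 0  ⇒  m = 66² − 65·59 = 521
m = 521 > 0,  v_rel·d = 66 > 0  ⇒  inside

inside=yes margin=521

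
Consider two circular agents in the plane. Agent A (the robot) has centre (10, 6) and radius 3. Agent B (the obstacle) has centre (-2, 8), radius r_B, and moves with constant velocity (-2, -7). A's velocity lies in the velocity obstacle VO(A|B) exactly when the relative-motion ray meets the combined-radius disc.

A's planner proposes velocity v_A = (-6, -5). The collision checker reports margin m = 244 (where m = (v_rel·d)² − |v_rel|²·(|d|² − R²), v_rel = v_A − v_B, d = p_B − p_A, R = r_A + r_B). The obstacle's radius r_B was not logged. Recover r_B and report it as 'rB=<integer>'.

m = 244
d = (-12, 2);  v_rel = (-4, 2),  |v_rel|² = 20
v_rel×d = (-4)·(2) − (2)·(-12) = 16
since m = R²·20 − 16²:  R² = (256 + 244) / 20 = 25
R = √25 = 5  ⇒  r_B = 5 − 3 = 2

rB=2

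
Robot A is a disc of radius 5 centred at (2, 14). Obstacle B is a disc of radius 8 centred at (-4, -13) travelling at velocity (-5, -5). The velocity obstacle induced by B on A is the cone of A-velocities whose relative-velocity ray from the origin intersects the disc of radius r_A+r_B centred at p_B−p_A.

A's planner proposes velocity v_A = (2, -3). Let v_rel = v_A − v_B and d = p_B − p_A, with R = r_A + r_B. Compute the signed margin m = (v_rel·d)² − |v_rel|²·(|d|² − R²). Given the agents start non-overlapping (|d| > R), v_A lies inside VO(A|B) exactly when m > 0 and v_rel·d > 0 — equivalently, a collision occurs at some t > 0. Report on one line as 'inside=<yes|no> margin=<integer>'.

d = (-6, -27),  |d|² = 765;  R = 5+8 = 13,  c = 765−13² = 596
v_rel = (7, 2),  |v_rel|² = 53;  v_rel·d = (7)·(-6) + (2)·(-27) = -96
53·t² + 192·t + 596 = 0  ⇒  m = (-96)² − 53·596 = -22372
m = -22372 < 0,  v_rel·d = -96 < 0  ⇒  outside

inside=no margin=-22372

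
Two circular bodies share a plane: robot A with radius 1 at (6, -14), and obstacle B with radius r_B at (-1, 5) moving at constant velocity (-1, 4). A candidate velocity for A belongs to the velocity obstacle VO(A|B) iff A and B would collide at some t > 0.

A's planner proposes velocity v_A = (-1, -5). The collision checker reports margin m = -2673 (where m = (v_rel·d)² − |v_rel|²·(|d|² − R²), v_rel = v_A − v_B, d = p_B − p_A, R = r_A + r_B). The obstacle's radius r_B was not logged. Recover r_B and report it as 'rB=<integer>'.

m = -2673
d = (-7, 19);  v_rel = (0, -9),  |v_rel|² = 81
v_rel×d = (0)·(19) − (-9)·(-7) = -63
since m = R²·81 − (-63)²:  R² = (3969 + -2673) / 81 = 16
R = √16 = 4  ⇒  r_B = 4 − 1 = 3

rB=3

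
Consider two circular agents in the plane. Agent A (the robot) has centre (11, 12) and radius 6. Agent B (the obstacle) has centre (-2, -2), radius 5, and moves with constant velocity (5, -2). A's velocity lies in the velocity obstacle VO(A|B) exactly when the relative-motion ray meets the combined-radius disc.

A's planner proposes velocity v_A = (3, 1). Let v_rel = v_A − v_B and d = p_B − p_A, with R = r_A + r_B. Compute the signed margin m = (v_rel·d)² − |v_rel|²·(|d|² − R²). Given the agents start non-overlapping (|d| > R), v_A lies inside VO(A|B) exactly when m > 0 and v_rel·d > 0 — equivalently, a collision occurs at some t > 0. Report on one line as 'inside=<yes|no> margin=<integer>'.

d = (-13, -14),  |d|² = 365;  R = 6+5 = 11,  c = 365−11² = 244
v_rel = (-2, 3),  |v_rel|² = 13;  v_rel·d = (-2)·(-13) + (3)·(-14) = -16
13·t² + 32·t + 244 = 0  ⇒  m = (-16)² − 13·244 = -2916
m = -2916 < 0,  v_rel·d = -16 < 0  ⇒  outside

inside=no margin=-2916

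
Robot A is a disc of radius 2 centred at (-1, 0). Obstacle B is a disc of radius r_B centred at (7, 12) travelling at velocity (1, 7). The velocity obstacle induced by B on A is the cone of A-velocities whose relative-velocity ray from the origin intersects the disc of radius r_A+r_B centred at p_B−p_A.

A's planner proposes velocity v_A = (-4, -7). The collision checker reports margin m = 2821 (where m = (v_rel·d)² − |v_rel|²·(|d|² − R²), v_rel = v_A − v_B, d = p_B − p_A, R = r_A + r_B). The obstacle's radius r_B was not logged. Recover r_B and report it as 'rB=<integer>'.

m = 2821
d = (8, 12);  v_rel = (-5, -14),  |v_rel|² = 221
v_rel×d = (-5)·(12) − (-14)·(8) = 52
since m = R²·221 − 52²:  R² = (2704 + 2821) / 221 = 25
R = √25 = 5  ⇒  r_B = 5 − 2 = 3

rB=3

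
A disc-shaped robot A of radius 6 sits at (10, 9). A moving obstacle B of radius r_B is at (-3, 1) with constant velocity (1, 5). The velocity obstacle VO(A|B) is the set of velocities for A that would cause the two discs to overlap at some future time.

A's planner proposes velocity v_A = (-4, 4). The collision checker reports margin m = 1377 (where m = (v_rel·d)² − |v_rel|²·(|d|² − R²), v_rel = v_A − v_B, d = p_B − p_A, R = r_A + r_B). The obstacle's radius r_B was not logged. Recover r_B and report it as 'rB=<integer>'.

m = 1377
d = (-13, -8);  v_rel = (-5, -1),  |v_rel|² = 26
v_rel×d = (-5)·(-8) − (-1)·(-13) = 27
since m = R²·26 − 27²:  R² = (729 + 1377) / 26 = 81
R = √81 = 9  ⇒  r_B = 9 − 6 = 3

rB=3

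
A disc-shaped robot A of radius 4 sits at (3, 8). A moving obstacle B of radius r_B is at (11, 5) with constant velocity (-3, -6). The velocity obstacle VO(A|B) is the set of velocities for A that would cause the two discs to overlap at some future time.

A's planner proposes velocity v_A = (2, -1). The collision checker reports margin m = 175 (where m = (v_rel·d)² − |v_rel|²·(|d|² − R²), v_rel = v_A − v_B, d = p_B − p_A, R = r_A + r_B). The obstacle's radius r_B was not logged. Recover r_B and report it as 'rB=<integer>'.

m = 175
d = (8, -3);  v_rel = (5, 5),  |v_rel|² = 50
v_rel×d = (5)·(-3) − (5)·(8) = -55
since m = R²·50 − (-55)²:  R² = (3025 + 175) / 50 = 64
R = √64 = 8  ⇒  r_B = 8 − 4 = 4

rB=4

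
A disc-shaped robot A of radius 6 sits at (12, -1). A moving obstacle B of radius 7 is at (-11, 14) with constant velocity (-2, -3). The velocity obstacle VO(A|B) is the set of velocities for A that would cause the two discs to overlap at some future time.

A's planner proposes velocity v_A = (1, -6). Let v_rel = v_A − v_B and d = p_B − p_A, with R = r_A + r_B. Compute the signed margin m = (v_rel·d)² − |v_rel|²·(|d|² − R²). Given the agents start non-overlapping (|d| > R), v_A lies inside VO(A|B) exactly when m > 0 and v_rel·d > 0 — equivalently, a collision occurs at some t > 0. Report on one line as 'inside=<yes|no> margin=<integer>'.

d = (-23, 15),  |d|² = 754;  R = 6+7 = 13,  c = 754−13² = 585
v_rel = (3, -3),  |v_rel|² = 18;  v_rel·d = (3)·(-23) + (-3)·(15) = -114
18·t² + 228·t + 585 = 0  ⇒  m = (-114)² − 18·585 = 2466
m = 2466 > 0,  v_rel·d = -114 < 0  ⇒  outside

inside=no margin=2466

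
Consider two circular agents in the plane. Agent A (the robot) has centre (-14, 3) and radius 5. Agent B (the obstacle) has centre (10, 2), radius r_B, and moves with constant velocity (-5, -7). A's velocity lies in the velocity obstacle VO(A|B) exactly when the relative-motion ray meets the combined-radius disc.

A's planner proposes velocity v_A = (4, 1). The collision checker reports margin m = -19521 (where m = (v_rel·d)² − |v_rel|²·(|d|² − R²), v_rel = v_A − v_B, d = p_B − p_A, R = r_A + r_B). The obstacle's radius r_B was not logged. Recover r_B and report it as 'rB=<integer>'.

m = -19521
d = (24, -1);  v_rel = (9, 8),  |v_rel|² = 145
v_rel×d = (9)·(-1) − (8)·(24) = -201
since m = R²·145 − (-201)²:  R² = (40401 + -19521) / 145 = 144
R = √144 = 12  ⇒  r_B = 12 − 5 = 7

rB=7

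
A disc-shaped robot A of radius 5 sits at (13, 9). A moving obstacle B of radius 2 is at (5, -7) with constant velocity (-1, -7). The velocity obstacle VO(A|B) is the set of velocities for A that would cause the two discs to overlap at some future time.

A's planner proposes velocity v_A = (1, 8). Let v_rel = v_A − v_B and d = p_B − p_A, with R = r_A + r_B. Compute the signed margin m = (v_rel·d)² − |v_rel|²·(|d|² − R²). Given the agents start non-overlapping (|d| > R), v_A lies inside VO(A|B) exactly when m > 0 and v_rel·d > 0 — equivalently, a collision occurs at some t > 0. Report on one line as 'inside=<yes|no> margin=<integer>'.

d = (-8, -16),  |d|² = 320;  R = 5+2 = 7,  c = 320−7² = 271
v_rel = (2, 15),  |v_rel|² = 229;  v_rel·d = (2)·(-8) + (15)·(-16) = -256
229·t² + 512·t + 271 = 0  ⇒  m = (-256)² − 229·271 = 3477
m = 3477 > 0,  v_rel·d = -256 < 0  ⇒  outside

inside=no margin=3477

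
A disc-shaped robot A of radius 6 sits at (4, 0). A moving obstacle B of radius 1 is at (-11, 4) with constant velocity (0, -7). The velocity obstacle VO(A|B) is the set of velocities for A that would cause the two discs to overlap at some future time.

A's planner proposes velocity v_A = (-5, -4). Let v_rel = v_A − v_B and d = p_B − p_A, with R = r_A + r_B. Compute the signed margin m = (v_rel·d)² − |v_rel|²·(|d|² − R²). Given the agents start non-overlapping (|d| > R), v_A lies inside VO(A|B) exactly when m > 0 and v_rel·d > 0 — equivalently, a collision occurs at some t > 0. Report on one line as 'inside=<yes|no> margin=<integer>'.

d = (-15, 4),  |d|² = 241;  R = 6+1 = 7,  c = 241−7² = 192
v_rel = (-5, 3),  |v_rel|² = 34;  v_rel·d = (-5)·(-15) + (3)·(4) = 87
34·t² − 174·t + 192 = 0  ⇒  m = 87² − 34·192 = 1041
m = 1041 > 0,  v_rel·d = 87 > 0  ⇒  inside

inside=yes margin=1041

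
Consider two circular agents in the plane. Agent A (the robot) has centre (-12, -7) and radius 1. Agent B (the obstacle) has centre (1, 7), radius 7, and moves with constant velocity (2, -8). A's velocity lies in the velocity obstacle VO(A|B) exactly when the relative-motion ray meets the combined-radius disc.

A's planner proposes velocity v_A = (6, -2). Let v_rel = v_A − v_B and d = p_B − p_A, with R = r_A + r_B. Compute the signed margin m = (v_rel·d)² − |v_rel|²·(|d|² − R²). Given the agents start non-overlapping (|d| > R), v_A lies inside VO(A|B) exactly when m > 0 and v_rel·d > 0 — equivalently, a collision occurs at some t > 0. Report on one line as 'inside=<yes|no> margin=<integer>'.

d = (13, 14),  |d|² = 365;  R = 1+7 = 8,  c = 365−8² = 301
v_rel = (4, 6),  |v_rel|² = 52;  v_rel·d = (4)·(13) + (6)·(14) = 136
52·t² − 272·t + 301 = 0  ⇒  m = 136² − 52·301 = 2844
m = 2844 > 0,  v_rel·d = 136 > 0  ⇒  inside

inside=yes margin=2844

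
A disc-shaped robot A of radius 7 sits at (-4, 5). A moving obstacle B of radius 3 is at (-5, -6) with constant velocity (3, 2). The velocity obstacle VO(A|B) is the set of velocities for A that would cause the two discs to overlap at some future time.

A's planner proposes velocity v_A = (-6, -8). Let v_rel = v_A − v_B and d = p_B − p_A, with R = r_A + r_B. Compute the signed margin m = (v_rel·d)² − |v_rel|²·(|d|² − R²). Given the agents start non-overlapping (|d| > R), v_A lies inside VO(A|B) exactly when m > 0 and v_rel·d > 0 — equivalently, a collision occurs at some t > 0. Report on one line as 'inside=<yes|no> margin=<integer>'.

d = (-1, -11),  |d|² = 122;  R = 7+3 = 10,  c = 122−10² = 22
v_rel = (-9, -10),  |v_rel|² = 181;  v_rel·d = (-9)·(-1) + (-10)·(-11) = 119
181·t² − 238·t + 22 = 0  ⇒  m = 119² − 181·22 = 10179
m = 10179 > 0,  v_rel·d = 119 > 0  ⇒  inside

inside=yes margin=10179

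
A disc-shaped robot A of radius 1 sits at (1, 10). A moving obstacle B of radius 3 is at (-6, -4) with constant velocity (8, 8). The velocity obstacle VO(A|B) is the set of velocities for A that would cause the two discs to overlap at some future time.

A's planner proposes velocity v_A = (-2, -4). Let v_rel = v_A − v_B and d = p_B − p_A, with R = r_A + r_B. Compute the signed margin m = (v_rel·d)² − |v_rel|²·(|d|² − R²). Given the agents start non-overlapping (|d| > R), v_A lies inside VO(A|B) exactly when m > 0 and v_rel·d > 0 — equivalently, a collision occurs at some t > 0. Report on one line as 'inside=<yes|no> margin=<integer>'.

d = (-7, -14),  |d|² = 245;  R = 1+3 = 4,  c = 245−4² = 229
v_rel = (-10, -12),  |v_rel|² = 244;  v_rel·d = (-10)·(-7) + (-12)·(-14) = 238
244·t² − 476·t + 229 = 0  ⇒  m = 238² − 244·229 = 768
m = 768 > 0,  v_rel·d = 238 > 0  ⇒  inside

inside=yes margin=768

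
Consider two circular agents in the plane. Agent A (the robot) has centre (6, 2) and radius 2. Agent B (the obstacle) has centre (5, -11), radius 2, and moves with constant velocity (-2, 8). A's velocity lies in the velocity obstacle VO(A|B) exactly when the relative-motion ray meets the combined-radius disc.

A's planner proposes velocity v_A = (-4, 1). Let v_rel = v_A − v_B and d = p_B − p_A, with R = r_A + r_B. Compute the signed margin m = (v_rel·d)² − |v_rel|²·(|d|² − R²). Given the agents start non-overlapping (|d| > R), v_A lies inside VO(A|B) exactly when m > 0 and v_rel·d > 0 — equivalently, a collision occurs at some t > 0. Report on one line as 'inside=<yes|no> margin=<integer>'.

d = (-1, -13),  |d|² = 170;  R = 2+2 = 4,  c = 170−4² = 154
v_rel = (-2, -7),  |v_rel|² = 53;  v_rel·d = (-2)·(-1) + (-7)·(-13) = 93
53·t² − 186·t + 154 = 0  ⇒  m = 93² − 53·154 = 487
m = 487 > 0,  v_rel·d = 93 > 0  ⇒  inside

inside=yes margin=487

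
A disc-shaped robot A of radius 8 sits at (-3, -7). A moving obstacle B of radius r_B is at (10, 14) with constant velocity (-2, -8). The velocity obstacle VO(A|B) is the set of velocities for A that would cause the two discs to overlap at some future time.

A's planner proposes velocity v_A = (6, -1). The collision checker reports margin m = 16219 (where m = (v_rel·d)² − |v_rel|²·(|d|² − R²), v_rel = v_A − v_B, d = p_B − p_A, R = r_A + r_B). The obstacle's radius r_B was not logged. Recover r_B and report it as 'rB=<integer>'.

m = 16219
d = (13, 21);  v_rel = (8, 7),  |v_rel|² = 113
v_rel×d = (8)·(21) − (7)·(13) = 77
since m = R²·113 − 77²:  R² = (5929 + 16219) / 113 = 196
R = √196 = 14  ⇒  r_B = 14 − 8 = 6

rB=6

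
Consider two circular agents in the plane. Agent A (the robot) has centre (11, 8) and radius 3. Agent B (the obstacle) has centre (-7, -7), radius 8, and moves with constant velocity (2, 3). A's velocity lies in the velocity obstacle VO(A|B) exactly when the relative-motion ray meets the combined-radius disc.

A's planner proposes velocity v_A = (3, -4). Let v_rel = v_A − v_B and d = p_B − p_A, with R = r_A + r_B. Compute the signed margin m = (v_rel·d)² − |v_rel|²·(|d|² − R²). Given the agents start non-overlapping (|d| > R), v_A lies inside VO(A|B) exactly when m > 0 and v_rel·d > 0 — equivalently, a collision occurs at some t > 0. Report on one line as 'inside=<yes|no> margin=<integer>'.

d = (-18, -15),  |d|² = 549;  R = 3+8 = 11,  c = 549−11² = 428
v_rel = (1, -7),  |v_rel|² = 50;  v_rel·d = (1)·(-18) + (-7)·(-15) = 87
50·t² − 174·t + 428 = 0  ⇒  m = 87² − 50·428 = -13831
m = -13831 < 0,  v_rel·d = 87 > 0  ⇒  outside

inside=no margin=-13831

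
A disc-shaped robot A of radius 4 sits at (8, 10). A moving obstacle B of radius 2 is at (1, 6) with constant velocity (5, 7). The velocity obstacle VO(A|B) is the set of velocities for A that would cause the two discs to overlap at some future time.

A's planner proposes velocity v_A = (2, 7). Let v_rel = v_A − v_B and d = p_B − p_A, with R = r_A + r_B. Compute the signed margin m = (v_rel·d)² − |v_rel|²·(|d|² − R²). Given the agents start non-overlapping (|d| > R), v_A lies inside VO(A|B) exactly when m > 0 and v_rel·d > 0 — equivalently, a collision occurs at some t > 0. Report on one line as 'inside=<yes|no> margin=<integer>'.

d = (-7, -4),  |d|² = 65;  R = 4+2 = 6,  c = 65−6² = 29
v_rel = (-3, 0),  |v_rel|² = 9;  v_rel·d = (-3)·(-7) + (0)·(-4) = 21
9·t² − 42·t + 29 = 0  ⇒  m = 21² − 9·29 = 180
m = 180 > 0,  v_rel·d = 21 > 0  ⇒  inside

inside=yes margin=180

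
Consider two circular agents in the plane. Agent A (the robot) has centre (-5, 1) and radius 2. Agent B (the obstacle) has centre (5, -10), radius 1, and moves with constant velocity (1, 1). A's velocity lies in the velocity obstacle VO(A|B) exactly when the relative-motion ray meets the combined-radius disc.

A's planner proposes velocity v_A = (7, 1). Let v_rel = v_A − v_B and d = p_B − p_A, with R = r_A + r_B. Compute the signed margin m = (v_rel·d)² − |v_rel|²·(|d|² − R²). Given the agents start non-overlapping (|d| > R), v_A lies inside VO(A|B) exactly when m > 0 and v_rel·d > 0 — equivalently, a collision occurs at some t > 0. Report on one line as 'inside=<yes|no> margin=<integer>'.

d = (10, -11),  |d|² = 221;  R = 2+1 = 3,  c = 221−3² = 212
v_rel = (6, 0),  |v_rel|² = 36;  v_rel·d = (6)·(10) + (0)·(-11) = 60
36·t² − 120·t + 212 = 0  ⇒  m = 60² − 36·212 = -4032
m = -4032 < 0,  v_rel·d = 60 > 0  ⇒  outside

inside=no margin=-4032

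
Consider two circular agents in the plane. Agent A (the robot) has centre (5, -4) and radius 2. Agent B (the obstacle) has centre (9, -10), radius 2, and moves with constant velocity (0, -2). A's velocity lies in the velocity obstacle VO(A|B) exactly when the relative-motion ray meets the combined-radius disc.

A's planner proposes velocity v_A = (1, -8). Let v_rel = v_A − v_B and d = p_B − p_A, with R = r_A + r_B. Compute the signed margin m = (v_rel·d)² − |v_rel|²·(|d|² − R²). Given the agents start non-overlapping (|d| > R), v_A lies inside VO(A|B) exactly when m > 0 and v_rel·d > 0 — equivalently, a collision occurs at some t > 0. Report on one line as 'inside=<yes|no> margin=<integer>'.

d = (4, -6),  |d|² = 52;  R = 2+2 = 4,  c = 52−4² = 36
v_rel = (1, -6),  |v_rel|² = 37;  v_rel·d = (1)·(4) + (-6)·(-6) = 40
37·t² − 80·t + 36 = 0  ⇒  m = 40² − 37·36 = 268
m = 268 > 0,  v_rel·d = 40 > 0  ⇒  inside

inside=yes margin=268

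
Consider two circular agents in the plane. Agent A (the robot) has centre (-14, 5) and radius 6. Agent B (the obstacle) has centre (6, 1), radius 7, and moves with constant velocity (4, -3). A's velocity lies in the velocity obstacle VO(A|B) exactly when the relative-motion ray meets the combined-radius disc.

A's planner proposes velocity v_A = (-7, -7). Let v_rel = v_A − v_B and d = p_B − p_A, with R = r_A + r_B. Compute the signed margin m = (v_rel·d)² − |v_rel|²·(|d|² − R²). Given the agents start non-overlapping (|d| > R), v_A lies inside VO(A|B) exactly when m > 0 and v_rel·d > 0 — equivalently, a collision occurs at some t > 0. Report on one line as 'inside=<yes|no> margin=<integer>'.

d = (20, -4),  |d|² = 416;  R = 6+7 = 13,  c = 416−13² = 247
v_rel = (-11, -4),  |v_rel|² = 137;  v_rel·d = (-11)·(20) + (-4)·(-4) = -204
137·t² + 408·t + 247 = 0  ⇒  m = (-204)² − 137·247 = 7777
m = 7777 > 0,  v_rel·d = -204 < 0  ⇒  outside

inside=no margin=7777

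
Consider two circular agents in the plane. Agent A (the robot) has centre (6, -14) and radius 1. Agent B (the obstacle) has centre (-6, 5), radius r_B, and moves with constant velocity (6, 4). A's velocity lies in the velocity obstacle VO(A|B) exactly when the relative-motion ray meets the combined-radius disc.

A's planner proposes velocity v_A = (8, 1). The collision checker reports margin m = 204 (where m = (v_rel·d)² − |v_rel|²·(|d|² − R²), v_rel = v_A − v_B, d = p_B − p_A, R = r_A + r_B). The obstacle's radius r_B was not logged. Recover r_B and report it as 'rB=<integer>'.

m = 204
d = (-12, 19);  v_rel = (2, -3),  |v_rel|² = 13
v_rel×d = (2)·(19) − (-3)·(-12) = 2
since m = R²·13 − 2²:  R² = (4 + 204) / 13 = 16
R = √16 = 4  ⇒  r_B = 4 − 1 = 3

rB=3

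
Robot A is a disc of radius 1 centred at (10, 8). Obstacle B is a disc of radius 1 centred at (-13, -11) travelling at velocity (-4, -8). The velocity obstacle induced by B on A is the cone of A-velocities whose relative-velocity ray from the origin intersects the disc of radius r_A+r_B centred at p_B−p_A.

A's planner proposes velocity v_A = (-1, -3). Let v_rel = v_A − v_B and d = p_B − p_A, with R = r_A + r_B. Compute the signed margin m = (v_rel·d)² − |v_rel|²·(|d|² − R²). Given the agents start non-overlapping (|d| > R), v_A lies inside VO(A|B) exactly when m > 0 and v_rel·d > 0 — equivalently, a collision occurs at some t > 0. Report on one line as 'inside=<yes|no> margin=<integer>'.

d = (-23, -19),  |d|² = 890;  R = 1+1 = 2,  c = 890−2² = 886
v_rel = (3, 5),  |v_rel|² = 34;  v_rel·d = (3)·(-23) + (5)·(-19) = -164
34·t² + 328·t + 886 = 0  ⇒  m = (-164)² − 34·886 = -3228
m = -3228 < 0,  v_rel·d = -164 < 0  ⇒  outside

inside=no margin=-3228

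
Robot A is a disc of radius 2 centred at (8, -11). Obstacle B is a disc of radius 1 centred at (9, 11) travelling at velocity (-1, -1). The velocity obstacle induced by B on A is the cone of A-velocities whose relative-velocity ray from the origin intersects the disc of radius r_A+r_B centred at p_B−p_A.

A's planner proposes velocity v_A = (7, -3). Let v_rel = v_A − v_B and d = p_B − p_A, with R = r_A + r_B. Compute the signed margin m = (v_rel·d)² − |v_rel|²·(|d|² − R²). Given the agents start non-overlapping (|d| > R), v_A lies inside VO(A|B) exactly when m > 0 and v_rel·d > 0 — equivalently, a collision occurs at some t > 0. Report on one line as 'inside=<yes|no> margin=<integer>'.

d = (1, 22),  |d|² = 485;  R = 2+1 = 3,  c = 485−3² = 476
v_rel = (8, -2),  |v_rel|² = 68;  v_rel·d = (8)·(1) + (-2)·(22) = -36
68·t² + 72·t + 476 = 0  ⇒  m = (-36)² − 68·476 = -31072
m = -31072 < 0,  v_rel·d = -36 < 0  ⇒  outside

inside=no margin=-31072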